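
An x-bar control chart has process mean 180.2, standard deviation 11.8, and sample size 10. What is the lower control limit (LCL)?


LCL = 180.2 - 3 * 11.8 / sqrt(10)

169.01


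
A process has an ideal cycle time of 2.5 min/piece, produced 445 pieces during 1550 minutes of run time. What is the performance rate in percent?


Formula: Performance = (Ideal CT * Total Count) / Run Time * 100
Ideal output time = 2.5 * 445 = 1112.5 min
Performance = 1112.5 / 1550 * 100 = 71.8%

71.8%


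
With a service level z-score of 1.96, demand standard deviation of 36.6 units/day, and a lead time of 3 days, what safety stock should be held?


Formula: SS = z * sigma_d * sqrt(LT)
sqrt(LT) = sqrt(3) = 1.7321
SS = 1.96 * 36.6 * 1.7321
SS = 124.3 units

124.3 units


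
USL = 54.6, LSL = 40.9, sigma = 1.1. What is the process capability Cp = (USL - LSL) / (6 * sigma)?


Cp = (54.6 - 40.9) / (6 * 1.1)

2.08


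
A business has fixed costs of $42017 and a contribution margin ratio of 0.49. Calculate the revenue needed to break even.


Formula: BER = Fixed Costs / Contribution Margin Ratio
BER = $42017 / 0.49
BER = $85748.98 (to the nearest cent)

$85748.98


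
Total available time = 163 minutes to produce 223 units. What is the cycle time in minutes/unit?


Formula: CT = Available Time / Number of Units
CT = 163 min / 223 units
CT = 0.73 min/unit

0.73 min/unit


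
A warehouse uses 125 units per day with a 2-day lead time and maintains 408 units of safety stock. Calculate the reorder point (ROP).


Formula: ROP = (Daily Demand * Lead Time) + Safety Stock
Demand during lead time = 125 * 2 = 250 units
ROP = 250 + 408 = 658 units

658 units


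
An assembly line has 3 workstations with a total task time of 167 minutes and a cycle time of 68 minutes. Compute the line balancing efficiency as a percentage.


Formula: Efficiency = Sum of Task Times / (N_stations * CT) * 100
Total station capacity = 3 stations * 68 min = 204 min
Efficiency = 167 / 204 * 100 = 81.9%

81.9%


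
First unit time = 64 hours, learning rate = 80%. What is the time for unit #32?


Formula: T_n = T_1 * (learning_rate)^(log2(n)) where learning_rate = rate/100
Doublings = log2(32) = 5
T_n = 64 * 0.8^5
T_n = 64 * 0.3277 = 21.0 hours

21.0 hours


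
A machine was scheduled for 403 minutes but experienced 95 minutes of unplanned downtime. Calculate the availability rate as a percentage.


Formula: Availability = (Planned Time - Downtime) / Planned Time * 100
Uptime = 403 - 95 = 308 min
Availability = 308 / 403 * 100 = 76.4%

76.4%


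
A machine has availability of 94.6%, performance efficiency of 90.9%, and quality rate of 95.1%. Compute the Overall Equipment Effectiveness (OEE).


Formula: OEE = Availability * Performance * Quality / 10000
A * P = 94.6% * 90.9% / 100 = 85.99%
OEE = 85.99% * 95.1% / 100 = 81.8%

81.8%


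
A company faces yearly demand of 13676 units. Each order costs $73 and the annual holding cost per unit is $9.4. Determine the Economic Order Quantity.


Formula: EOQ = sqrt(2 * D * S / H)
Numerator: 2 * 13676 * 73 = 1996696
2DS/H = 1996696 / 9.4 = 212414.5
EOQ = sqrt(212414.5) = 460.9 units

460.9 units


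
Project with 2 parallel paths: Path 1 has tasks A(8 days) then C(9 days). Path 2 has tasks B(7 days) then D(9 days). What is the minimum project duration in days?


Path 1 = 8 + 9 = 17 days
Path 2 = 7 + 9 = 16 days
Duration = max(17, 16) = 17 days

17 days


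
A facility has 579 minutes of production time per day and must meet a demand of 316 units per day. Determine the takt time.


Formula: Takt Time = Available Production Time / Customer Demand
Takt = 579 min/day / 316 units/day
Takt = 1.83 min/unit

1.83 min/unit


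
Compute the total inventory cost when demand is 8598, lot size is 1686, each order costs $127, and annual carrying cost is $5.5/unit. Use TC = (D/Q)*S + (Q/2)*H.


TC = 8598/1686 * 127 + 1686/2 * 5.5

$5284.15


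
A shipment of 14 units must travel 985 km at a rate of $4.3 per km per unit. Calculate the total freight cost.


TC = dist * cost * units = 985 * 4.3 * 14 = $59297.00

$59297.00


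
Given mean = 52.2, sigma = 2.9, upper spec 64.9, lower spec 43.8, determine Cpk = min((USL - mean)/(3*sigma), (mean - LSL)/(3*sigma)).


Cpu = (64.9 - 52.2) / (3 * 2.9) = 1.46
Cpl = (52.2 - 43.8) / (3 * 2.9) = 0.97
Cpk = min(1.46, 0.97) = 0.97

0.97


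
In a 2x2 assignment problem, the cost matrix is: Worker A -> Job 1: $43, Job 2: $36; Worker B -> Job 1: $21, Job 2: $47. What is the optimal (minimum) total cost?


Option 1: A->1 + B->2 = $43 + $47 = $90
Option 2: A->2 + B->1 = $36 + $21 = $57
Min cost = min($90, $57) = $57

$57


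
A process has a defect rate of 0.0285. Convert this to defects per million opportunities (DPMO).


DPMO = defect_rate * 1000000 = 0.0285 * 1000000

28500


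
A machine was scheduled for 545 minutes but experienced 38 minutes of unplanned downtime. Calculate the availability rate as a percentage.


Formula: Availability = (Planned Time - Downtime) / Planned Time * 100
Uptime = 545 - 38 = 507 min
Availability = 507 / 545 * 100 = 93.0%

93.0%


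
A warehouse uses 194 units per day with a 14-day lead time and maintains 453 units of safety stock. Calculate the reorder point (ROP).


Formula: ROP = (Daily Demand * Lead Time) + Safety Stock
Demand during lead time = 194 * 14 = 2716 units
ROP = 2716 + 453 = 3169 units

3169 units


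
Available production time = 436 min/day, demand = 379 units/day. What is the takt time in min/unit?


Formula: Takt Time = Available Production Time / Customer Demand
Takt = 436 min/day / 379 units/day
Takt = 1.15 min/unit

1.15 min/unit


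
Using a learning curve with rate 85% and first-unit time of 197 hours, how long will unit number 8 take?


Formula: T_n = T_1 * (learning_rate)^(log2(n)) where learning_rate = rate/100
Doublings = log2(8) = 3
T_n = 197 * 0.85^3
T_n = 197 * 0.6141 = 121.0 hours

121.0 hours


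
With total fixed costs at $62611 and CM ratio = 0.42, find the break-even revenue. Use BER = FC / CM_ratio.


Formula: BER = Fixed Costs / Contribution Margin Ratio
BER = $62611 / 0.42
BER = $149073.81 (to the nearest cent)

$149073.81


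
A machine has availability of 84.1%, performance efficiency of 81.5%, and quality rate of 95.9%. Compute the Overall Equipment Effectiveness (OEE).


Formula: OEE = Availability * Performance * Quality / 10000
A * P = 84.1% * 81.5% / 100 = 68.54%
OEE = 68.54% * 95.9% / 100 = 65.7%

65.7%


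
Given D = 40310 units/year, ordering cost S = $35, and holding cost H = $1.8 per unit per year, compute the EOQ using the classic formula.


Formula: EOQ = sqrt(2 * D * S / H)
Numerator: 2 * 40310 * 35 = 2821700
2DS/H = 2821700 / 1.8 = 1567611.1
EOQ = sqrt(1567611.1) = 1252.0 units

1252.0 units


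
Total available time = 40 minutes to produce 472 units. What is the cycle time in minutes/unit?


Formula: CT = Available Time / Number of Units
CT = 40 min / 472 units
CT = 0.08 min/unit

0.08 min/unit


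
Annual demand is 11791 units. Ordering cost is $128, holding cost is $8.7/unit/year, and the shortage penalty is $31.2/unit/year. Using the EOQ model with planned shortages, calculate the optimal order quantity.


Formula: EOQ* = sqrt(2DS/H) * sqrt((H+P)/P)
Base EOQ = sqrt(2*11791*128/8.7) = 589.03 units
Correction = sqrt((8.7+31.2)/31.2) = 1.13086
EOQ* = 589.03 * 1.13086 = 666.1 units

666.1 units


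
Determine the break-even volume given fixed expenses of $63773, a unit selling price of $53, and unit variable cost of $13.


Formula: BEQ = Fixed Costs / (Price - Variable Cost)
Contribution margin = $53 - $13 = $40/unit
BEQ = ceil($63773 / $40/unit) = ceil(1594.33) = 1595 units

1595 units


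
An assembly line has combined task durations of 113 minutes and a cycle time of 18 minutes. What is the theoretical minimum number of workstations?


Formula: N_min = ceil(Sum of Task Times / Cycle Time)
N_min = ceil(113 min / 18 min) = ceil(6.2778)
N_min = 7 stations

7


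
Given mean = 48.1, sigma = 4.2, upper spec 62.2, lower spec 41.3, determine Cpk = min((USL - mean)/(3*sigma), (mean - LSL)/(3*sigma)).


Cpu = (62.2 - 48.1) / (3 * 4.2) = 1.12
Cpl = (48.1 - 41.3) / (3 * 4.2) = 0.54
Cpk = min(1.12, 0.54) = 0.54

0.54


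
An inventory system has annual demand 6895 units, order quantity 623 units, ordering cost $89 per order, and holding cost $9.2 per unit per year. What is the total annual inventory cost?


TC = 6895/623 * 89 + 623/2 * 9.2

$3850.80


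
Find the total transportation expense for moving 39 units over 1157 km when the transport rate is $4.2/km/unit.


TC = dist * cost * units = 1157 * 4.2 * 39 = $189516.60

$189516.60


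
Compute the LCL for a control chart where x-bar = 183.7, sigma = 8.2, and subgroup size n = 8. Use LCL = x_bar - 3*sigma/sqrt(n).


LCL = 183.7 - 3 * 8.2 / sqrt(8)

175.0


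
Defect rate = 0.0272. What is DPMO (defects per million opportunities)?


DPMO = defect_rate * 1000000 = 0.0272 * 1000000

27200


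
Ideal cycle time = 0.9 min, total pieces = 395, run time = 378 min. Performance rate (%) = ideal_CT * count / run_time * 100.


Formula: Performance = (Ideal CT * Total Count) / Run Time * 100
Ideal output time = 0.9 * 395 = 355.5 min
Performance = 355.5 / 378 * 100 = 94.0%

94.0%


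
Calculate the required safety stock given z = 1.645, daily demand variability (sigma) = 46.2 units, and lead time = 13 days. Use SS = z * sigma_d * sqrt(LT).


Formula: SS = z * sigma_d * sqrt(LT)
sqrt(LT) = sqrt(13) = 3.6056
SS = 1.645 * 46.2 * 3.6056
SS = 274.0 units

274.0 units


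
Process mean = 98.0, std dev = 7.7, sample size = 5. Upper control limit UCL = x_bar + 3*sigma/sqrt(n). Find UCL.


UCL = 98.0 + 3 * 7.7 / sqrt(5)

108.33


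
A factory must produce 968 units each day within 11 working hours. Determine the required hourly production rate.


Formula: Production Rate = Daily Demand / Available Hours
Rate = 968 units/day / 11 hours/day
Rate = 88.0 units/hour

88.0 units/hour


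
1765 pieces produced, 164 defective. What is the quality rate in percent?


Formula: Quality Rate = Good Pieces / Total Pieces * 100
Good pieces = 1765 - 164 = 1601
QR = 1601 / 1765 * 100 = 90.7%

90.7%


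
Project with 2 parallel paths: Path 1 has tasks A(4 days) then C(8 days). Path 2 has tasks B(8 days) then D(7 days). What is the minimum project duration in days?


Path 1 = 4 + 8 = 12 days
Path 2 = 8 + 7 = 15 days
Duration = max(12, 15) = 15 days

15 days


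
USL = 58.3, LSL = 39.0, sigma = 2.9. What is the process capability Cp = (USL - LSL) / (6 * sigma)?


Cp = (58.3 - 39.0) / (6 * 2.9)

1.11


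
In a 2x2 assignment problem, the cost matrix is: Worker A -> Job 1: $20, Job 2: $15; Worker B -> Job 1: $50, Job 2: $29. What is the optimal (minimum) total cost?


Option 1: A->1 + B->2 = $20 + $29 = $49
Option 2: A->2 + B->1 = $15 + $50 = $65
Min cost = min($49, $65) = $49

$49


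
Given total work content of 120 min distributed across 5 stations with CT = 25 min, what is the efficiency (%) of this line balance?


Formula: Efficiency = Sum of Task Times / (N_stations * CT) * 100
Total station capacity = 5 stations * 25 min = 125 min
Efficiency = 120 / 125 * 100 = 96.0%

96.0%


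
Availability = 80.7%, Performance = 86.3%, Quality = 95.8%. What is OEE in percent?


Formula: OEE = Availability * Performance * Quality / 10000
A * P = 80.7% * 86.3% / 100 = 69.64%
OEE = 69.64% * 95.8% / 100 = 66.7%

66.7%


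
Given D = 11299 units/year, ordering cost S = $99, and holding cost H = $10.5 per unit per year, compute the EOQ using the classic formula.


Formula: EOQ = sqrt(2 * D * S / H)
Numerator: 2 * 11299 * 99 = 2237202
2DS/H = 2237202 / 10.5 = 213066.9
EOQ = sqrt(213066.9) = 461.6 units

461.6 units


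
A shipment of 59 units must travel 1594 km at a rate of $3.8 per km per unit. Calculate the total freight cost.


TC = dist * cost * units = 1594 * 3.8 * 59 = $357374.80

$357374.80


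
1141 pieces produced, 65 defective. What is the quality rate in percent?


Formula: Quality Rate = Good Pieces / Total Pieces * 100
Good pieces = 1141 - 65 = 1076
QR = 1076 / 1141 * 100 = 94.3%

94.3%


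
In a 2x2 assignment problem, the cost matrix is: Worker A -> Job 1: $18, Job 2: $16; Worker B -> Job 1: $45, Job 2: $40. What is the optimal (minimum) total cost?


Option 1: A->1 + B->2 = $18 + $40 = $58
Option 2: A->2 + B->1 = $16 + $45 = $61
Min cost = min($58, $61) = $58

$58


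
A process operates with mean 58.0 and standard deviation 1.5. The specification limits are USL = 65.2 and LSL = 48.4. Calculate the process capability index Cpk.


Cpu = (65.2 - 58.0) / (3 * 1.5) = 1.6
Cpl = (58.0 - 48.4) / (3 * 1.5) = 2.13
Cpk = min(1.6, 2.13) = 1.6

1.6


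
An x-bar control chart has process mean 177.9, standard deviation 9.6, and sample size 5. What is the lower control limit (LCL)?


LCL = 177.9 - 3 * 9.6 / sqrt(5)

165.02


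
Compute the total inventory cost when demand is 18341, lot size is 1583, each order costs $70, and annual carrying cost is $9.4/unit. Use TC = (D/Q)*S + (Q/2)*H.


TC = 18341/1583 * 70 + 1583/2 * 9.4

$8251.14


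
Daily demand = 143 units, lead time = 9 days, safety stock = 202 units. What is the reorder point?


Formula: ROP = (Daily Demand * Lead Time) + Safety Stock
Demand during lead time = 143 * 9 = 1287 units
ROP = 1287 + 202 = 1489 units

1489 units


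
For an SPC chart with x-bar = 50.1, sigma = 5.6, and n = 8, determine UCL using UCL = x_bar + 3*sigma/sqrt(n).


UCL = 50.1 + 3 * 5.6 / sqrt(8)

56.04


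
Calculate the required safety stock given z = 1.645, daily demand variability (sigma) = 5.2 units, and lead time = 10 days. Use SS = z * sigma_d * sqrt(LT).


Formula: SS = z * sigma_d * sqrt(LT)
sqrt(LT) = sqrt(10) = 3.1623
SS = 1.645 * 5.2 * 3.1623
SS = 27.1 units

27.1 units


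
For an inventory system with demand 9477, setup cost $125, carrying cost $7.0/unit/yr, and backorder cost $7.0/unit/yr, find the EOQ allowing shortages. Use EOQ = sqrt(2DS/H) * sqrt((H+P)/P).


Formula: EOQ* = sqrt(2DS/H) * sqrt((H+P)/P)
Base EOQ = sqrt(2*9477*125/7.0) = 581.78 units
Correction = sqrt((7.0+7.0)/7.0) = 1.41421
EOQ* = 581.78 * 1.41421 = 822.8 units

822.8 units


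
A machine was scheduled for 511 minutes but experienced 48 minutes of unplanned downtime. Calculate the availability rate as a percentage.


Formula: Availability = (Planned Time - Downtime) / Planned Time * 100
Uptime = 511 - 48 = 463 min
Availability = 463 / 511 * 100 = 90.6%

90.6%


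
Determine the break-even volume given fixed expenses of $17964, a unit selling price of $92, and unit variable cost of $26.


Formula: BEQ = Fixed Costs / (Price - Variable Cost)
Contribution margin = $92 - $26 = $66/unit
BEQ = ceil($17964 / $66/unit) = ceil(272.18) = 273 units

273 units


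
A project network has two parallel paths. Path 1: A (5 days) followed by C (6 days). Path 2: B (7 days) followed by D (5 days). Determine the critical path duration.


Path 1 = 5 + 6 = 11 days
Path 2 = 7 + 5 = 12 days
Duration = max(11, 12) = 12 days

12 days


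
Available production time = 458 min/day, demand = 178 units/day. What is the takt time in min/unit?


Formula: Takt Time = Available Production Time / Customer Demand
Takt = 458 min/day / 178 units/day
Takt = 2.57 min/unit

2.57 min/unit


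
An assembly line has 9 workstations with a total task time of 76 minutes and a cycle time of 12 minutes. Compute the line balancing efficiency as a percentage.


Formula: Efficiency = Sum of Task Times / (N_stations * CT) * 100
Total station capacity = 9 stations * 12 min = 108 min
Efficiency = 76 / 108 * 100 = 70.4%

70.4%


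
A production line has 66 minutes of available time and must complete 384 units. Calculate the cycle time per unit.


Formula: CT = Available Time / Number of Units
CT = 66 min / 384 units
CT = 0.17 min/unit

0.17 min/unit


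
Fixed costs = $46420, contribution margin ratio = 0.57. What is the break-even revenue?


Formula: BER = Fixed Costs / Contribution Margin Ratio
BER = $46420 / 0.57
BER = $81438.60 (to the nearest cent)

$81438.60


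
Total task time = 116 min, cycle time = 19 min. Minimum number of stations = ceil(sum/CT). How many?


Formula: N_min = ceil(Sum of Task Times / Cycle Time)
N_min = ceil(116 min / 19 min) = ceil(6.1053)
N_min = 7 stations

7


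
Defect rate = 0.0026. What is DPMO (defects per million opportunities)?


DPMO = defect_rate * 1000000 = 0.0026 * 1000000

2600


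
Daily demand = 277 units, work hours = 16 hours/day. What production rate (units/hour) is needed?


Formula: Production Rate = Daily Demand / Available Hours
Rate = 277 units/day / 16 hours/day
Rate = 17.3 units/hour

17.3 units/hour


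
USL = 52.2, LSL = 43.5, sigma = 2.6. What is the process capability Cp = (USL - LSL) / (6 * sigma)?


Cp = (52.2 - 43.5) / (6 * 2.6)

0.56


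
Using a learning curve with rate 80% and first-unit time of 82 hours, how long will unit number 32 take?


Formula: T_n = T_1 * (learning_rate)^(log2(n)) where learning_rate = rate/100
Doublings = log2(32) = 5
T_n = 82 * 0.8^5
T_n = 82 * 0.3277 = 26.9 hours

26.9 hours


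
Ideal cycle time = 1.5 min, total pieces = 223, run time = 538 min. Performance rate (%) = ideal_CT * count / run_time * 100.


Formula: Performance = (Ideal CT * Total Count) / Run Time * 100
Ideal output time = 1.5 * 223 = 334.5 min
Performance = 334.5 / 538 * 100 = 62.2%

62.2%


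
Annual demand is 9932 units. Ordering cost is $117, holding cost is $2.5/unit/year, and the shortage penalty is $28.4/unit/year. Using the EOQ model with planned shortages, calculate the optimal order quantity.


Formula: EOQ* = sqrt(2DS/H) * sqrt((H+P)/P)
Base EOQ = sqrt(2*9932*117/2.5) = 964.18 units
Correction = sqrt((2.5+28.4)/28.4) = 1.04309
EOQ* = 964.18 * 1.04309 = 1005.7 units

1005.7 units


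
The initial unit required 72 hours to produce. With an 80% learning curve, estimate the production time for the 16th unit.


Formula: T_n = T_1 * (learning_rate)^(log2(n)) where learning_rate = rate/100
Doublings = log2(16) = 4
T_n = 72 * 0.8^4
T_n = 72 * 0.4096 = 29.5 hours

29.5 hours


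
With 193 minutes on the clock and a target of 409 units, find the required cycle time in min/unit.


Formula: CT = Available Time / Number of Units
CT = 193 min / 409 units
CT = 0.47 min/unit

0.47 min/unit


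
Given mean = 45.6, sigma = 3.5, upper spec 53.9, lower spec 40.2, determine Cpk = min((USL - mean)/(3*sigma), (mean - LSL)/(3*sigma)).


Cpu = (53.9 - 45.6) / (3 * 3.5) = 0.79
Cpl = (45.6 - 40.2) / (3 * 3.5) = 0.51
Cpk = min(0.79, 0.51) = 0.51

0.51


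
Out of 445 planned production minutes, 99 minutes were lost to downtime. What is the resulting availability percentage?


Formula: Availability = (Planned Time - Downtime) / Planned Time * 100
Uptime = 445 - 99 = 346 min
Availability = 346 / 445 * 100 = 77.8%

77.8%


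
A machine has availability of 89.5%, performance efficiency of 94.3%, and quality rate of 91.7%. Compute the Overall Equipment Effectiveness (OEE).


Formula: OEE = Availability * Performance * Quality / 10000
A * P = 89.5% * 94.3% / 100 = 84.4%
OEE = 84.4% * 91.7% / 100 = 77.4%

77.4%


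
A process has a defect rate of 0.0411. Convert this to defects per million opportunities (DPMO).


DPMO = defect_rate * 1000000 = 0.0411 * 1000000

41100


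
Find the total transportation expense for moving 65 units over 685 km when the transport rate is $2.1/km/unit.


TC = dist * cost * units = 685 * 2.1 * 65 = $93502.50

$93502.50


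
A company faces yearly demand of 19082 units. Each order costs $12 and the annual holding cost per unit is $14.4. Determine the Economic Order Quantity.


Formula: EOQ = sqrt(2 * D * S / H)
Numerator: 2 * 19082 * 12 = 457968
2DS/H = 457968 / 14.4 = 31803.3
EOQ = sqrt(31803.3) = 178.3 units

178.3 units


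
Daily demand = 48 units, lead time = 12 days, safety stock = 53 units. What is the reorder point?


Formula: ROP = (Daily Demand * Lead Time) + Safety Stock
Demand during lead time = 48 * 12 = 576 units
ROP = 576 + 53 = 629 units

629 units


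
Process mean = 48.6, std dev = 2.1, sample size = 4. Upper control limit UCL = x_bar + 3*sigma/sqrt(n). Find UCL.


UCL = 48.6 + 3 * 2.1 / sqrt(4)

51.75


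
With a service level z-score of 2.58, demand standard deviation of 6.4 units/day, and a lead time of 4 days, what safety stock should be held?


Formula: SS = z * sigma_d * sqrt(LT)
sqrt(LT) = sqrt(4) = 2.0
SS = 2.58 * 6.4 * 2.0
SS = 33.0 units

33.0 units


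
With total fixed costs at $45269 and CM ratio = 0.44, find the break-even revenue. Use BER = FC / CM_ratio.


Formula: BER = Fixed Costs / Contribution Margin Ratio
BER = $45269 / 0.44
BER = $102884.09 (to the nearest cent)

$102884.09


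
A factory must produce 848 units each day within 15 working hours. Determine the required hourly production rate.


Formula: Production Rate = Daily Demand / Available Hours
Rate = 848 units/day / 15 hours/day
Rate = 56.5 units/hour

56.5 units/hour


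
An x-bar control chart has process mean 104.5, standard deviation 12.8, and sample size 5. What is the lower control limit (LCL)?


LCL = 104.5 - 3 * 12.8 / sqrt(5)

87.33


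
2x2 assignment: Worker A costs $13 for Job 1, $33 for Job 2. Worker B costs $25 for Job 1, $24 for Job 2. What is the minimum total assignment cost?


Option 1: A->1 + B->2 = $13 + $24 = $37
Option 2: A->2 + B->1 = $33 + $25 = $58
Min cost = min($37, $58) = $37

$37


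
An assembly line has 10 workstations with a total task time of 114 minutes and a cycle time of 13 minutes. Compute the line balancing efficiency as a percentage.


Formula: Efficiency = Sum of Task Times / (N_stations * CT) * 100
Total station capacity = 10 stations * 13 min = 130 min
Efficiency = 114 / 130 * 100 = 87.7%

87.7%


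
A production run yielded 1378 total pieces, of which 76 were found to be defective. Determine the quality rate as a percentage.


Formula: Quality Rate = Good Pieces / Total Pieces * 100
Good pieces = 1378 - 76 = 1302
QR = 1302 / 1378 * 100 = 94.5%

94.5%


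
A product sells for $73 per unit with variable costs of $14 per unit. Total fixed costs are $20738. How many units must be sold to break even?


Formula: BEQ = Fixed Costs / (Price - Variable Cost)
Contribution margin = $73 - $14 = $59/unit
BEQ = ceil($20738 / $59/unit) = ceil(351.49) = 352 units

352 units


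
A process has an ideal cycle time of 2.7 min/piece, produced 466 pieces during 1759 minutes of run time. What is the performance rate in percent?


Formula: Performance = (Ideal CT * Total Count) / Run Time * 100
Ideal output time = 2.7 * 466 = 1258.2 min
Performance = 1258.2 / 1759 * 100 = 71.5%

71.5%


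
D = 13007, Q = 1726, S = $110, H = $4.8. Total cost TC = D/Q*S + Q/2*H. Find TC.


TC = 13007/1726 * 110 + 1726/2 * 4.8

$4971.35


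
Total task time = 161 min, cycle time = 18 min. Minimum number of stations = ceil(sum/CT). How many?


Formula: N_min = ceil(Sum of Task Times / Cycle Time)
N_min = ceil(161 min / 18 min) = ceil(8.9444)
N_min = 9 stations

9


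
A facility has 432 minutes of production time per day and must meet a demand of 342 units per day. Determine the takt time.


Formula: Takt Time = Available Production Time / Customer Demand
Takt = 432 min/day / 342 units/day
Takt = 1.26 min/unit

1.26 min/unit


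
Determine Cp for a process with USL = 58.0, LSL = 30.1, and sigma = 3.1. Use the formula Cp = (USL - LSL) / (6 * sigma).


Cp = (58.0 - 30.1) / (6 * 3.1)

1.5


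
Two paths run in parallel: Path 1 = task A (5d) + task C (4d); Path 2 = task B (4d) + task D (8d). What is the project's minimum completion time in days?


Path 1 = 5 + 4 = 9 days
Path 2 = 4 + 8 = 12 days
Duration = max(9, 12) = 12 days

12 days


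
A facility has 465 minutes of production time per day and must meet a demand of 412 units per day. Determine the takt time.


Formula: Takt Time = Available Production Time / Customer Demand
Takt = 465 min/day / 412 units/day
Takt = 1.13 min/unit

1.13 min/unit


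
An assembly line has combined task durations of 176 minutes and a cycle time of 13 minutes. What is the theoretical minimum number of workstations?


Formula: N_min = ceil(Sum of Task Times / Cycle Time)
N_min = ceil(176 min / 13 min) = ceil(13.5385)
N_min = 14 stations

14


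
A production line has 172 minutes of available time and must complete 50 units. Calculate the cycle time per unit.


Formula: CT = Available Time / Number of Units
CT = 172 min / 50 units
CT = 3.44 min/unit

3.44 min/unit


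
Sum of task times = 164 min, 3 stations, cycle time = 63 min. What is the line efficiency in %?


Formula: Efficiency = Sum of Task Times / (N_stations * CT) * 100
Total station capacity = 3 stations * 63 min = 189 min
Efficiency = 164 / 189 * 100 = 86.8%

86.8%


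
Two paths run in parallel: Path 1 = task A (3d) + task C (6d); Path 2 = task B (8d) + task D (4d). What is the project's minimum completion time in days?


Path 1 = 3 + 6 = 9 days
Path 2 = 8 + 4 = 12 days
Duration = max(9, 12) = 12 days

12 days


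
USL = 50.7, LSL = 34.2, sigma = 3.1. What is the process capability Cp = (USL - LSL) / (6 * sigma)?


Cp = (50.7 - 34.2) / (6 * 3.1)

0.89


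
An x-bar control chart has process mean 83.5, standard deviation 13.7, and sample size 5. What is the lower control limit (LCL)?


LCL = 83.5 - 3 * 13.7 / sqrt(5)

65.12


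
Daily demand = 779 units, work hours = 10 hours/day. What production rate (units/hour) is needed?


Formula: Production Rate = Daily Demand / Available Hours
Rate = 779 units/day / 10 hours/day
Rate = 77.9 units/hour

77.9 units/hour


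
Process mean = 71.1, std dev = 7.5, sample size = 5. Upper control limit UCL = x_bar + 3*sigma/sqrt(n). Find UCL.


UCL = 71.1 + 3 * 7.5 / sqrt(5)

81.16


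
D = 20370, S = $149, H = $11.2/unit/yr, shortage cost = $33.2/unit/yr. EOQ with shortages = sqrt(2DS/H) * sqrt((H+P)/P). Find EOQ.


Formula: EOQ* = sqrt(2DS/H) * sqrt((H+P)/P)
Base EOQ = sqrt(2*20370*149/11.2) = 736.2 units
Correction = sqrt((11.2+33.2)/33.2) = 1.15644
EOQ* = 736.2 * 1.15644 = 851.4 units

851.4 units


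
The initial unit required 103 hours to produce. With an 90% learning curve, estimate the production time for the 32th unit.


Formula: T_n = T_1 * (learning_rate)^(log2(n)) where learning_rate = rate/100
Doublings = log2(32) = 5
T_n = 103 * 0.9^5
T_n = 103 * 0.5905 = 60.8 hours

60.8 hours


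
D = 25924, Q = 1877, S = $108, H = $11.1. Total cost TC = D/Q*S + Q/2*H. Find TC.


TC = 25924/1877 * 108 + 1877/2 * 11.1

$11908.98


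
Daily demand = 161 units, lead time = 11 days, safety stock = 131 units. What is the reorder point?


Formula: ROP = (Daily Demand * Lead Time) + Safety Stock
Demand during lead time = 161 * 11 = 1771 units
ROP = 1771 + 131 = 1902 units

1902 units


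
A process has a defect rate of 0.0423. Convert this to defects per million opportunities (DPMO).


DPMO = defect_rate * 1000000 = 0.0423 * 1000000

42300


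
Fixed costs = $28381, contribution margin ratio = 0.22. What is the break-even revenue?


Formula: BER = Fixed Costs / Contribution Margin Ratio
BER = $28381 / 0.22
BER = $129004.55 (to the nearest cent)

$129004.55


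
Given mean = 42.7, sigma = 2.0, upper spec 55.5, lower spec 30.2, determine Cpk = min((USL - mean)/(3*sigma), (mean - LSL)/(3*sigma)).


Cpu = (55.5 - 42.7) / (3 * 2.0) = 2.13
Cpl = (42.7 - 30.2) / (3 * 2.0) = 2.08
Cpk = min(2.13, 2.08) = 2.08

2.08


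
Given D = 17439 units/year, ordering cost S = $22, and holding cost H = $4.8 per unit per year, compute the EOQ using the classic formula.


Formula: EOQ = sqrt(2 * D * S / H)
Numerator: 2 * 17439 * 22 = 767316
2DS/H = 767316 / 4.8 = 159857.5
EOQ = sqrt(159857.5) = 399.8 units

399.8 units


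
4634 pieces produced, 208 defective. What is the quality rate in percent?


Formula: Quality Rate = Good Pieces / Total Pieces * 100
Good pieces = 4634 - 208 = 4426
QR = 4426 / 4634 * 100 = 95.5%

95.5%


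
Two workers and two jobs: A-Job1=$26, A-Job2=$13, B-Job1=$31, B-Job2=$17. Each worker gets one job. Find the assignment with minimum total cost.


Option 1: A->1 + B->2 = $26 + $17 = $43
Option 2: A->2 + B->1 = $13 + $31 = $44
Min cost = min($43, $44) = $43

$43


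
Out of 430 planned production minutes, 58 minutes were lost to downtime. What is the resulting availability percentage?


Formula: Availability = (Planned Time - Downtime) / Planned Time * 100
Uptime = 430 - 58 = 372 min
Availability = 372 / 430 * 100 = 86.5%

86.5%


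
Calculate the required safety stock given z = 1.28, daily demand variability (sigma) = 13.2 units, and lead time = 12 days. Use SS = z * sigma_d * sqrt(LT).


Formula: SS = z * sigma_d * sqrt(LT)
sqrt(LT) = sqrt(12) = 3.4641
SS = 1.28 * 13.2 * 3.4641
SS = 58.5 units

58.5 units


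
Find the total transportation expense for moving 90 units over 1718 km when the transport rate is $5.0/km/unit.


TC = dist * cost * units = 1718 * 5.0 * 90 = $773100.00

$773100.00


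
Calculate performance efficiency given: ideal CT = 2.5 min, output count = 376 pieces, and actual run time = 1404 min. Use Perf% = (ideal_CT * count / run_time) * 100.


Formula: Performance = (Ideal CT * Total Count) / Run Time * 100
Ideal output time = 2.5 * 376 = 940.0 min
Performance = 940.0 / 1404 * 100 = 67.0%

67.0%


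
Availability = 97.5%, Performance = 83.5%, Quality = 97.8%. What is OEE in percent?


Formula: OEE = Availability * Performance * Quality / 10000
A * P = 97.5% * 83.5% / 100 = 81.41%
OEE = 81.41% * 97.8% / 100 = 79.6%

79.6%


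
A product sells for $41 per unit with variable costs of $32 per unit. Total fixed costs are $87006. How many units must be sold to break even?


Formula: BEQ = Fixed Costs / (Price - Variable Cost)
Contribution margin = $41 - $32 = $9/unit
BEQ = ceil($87006 / $9/unit) = ceil(9667.33) = 9668 units

9668 units


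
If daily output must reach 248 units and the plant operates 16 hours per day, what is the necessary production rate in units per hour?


Formula: Production Rate = Daily Demand / Available Hours
Rate = 248 units/day / 16 hours/day
Rate = 15.5 units/hour

15.5 units/hour


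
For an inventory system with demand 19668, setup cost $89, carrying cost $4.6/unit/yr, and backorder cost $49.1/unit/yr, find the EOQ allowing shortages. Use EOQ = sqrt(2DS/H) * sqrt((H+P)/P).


Formula: EOQ* = sqrt(2DS/H) * sqrt((H+P)/P)
Base EOQ = sqrt(2*19668*89/4.6) = 872.39 units
Correction = sqrt((4.6+49.1)/49.1) = 1.04579
EOQ* = 872.39 * 1.04579 = 912.3 units

912.3 units


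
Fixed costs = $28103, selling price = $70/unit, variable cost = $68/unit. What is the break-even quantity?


Formula: BEQ = Fixed Costs / (Price - Variable Cost)
Contribution margin = $70 - $68 = $2/unit
BEQ = ceil($28103 / $2/unit) = ceil(14051.5) = 14052 units

14052 units


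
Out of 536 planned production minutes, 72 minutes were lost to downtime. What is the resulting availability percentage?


Formula: Availability = (Planned Time - Downtime) / Planned Time * 100
Uptime = 536 - 72 = 464 min
Availability = 464 / 536 * 100 = 86.6%

86.6%


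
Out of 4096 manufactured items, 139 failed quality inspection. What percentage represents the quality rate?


Formula: Quality Rate = Good Pieces / Total Pieces * 100
Good pieces = 4096 - 139 = 3957
QR = 3957 / 4096 * 100 = 96.6%

96.6%


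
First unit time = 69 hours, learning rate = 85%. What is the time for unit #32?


Formula: T_n = T_1 * (learning_rate)^(log2(n)) where learning_rate = rate/100
Doublings = log2(32) = 5
T_n = 69 * 0.85^5
T_n = 69 * 0.4437 = 30.6 hours

30.6 hours


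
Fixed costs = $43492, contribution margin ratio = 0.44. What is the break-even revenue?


Formula: BER = Fixed Costs / Contribution Margin Ratio
BER = $43492 / 0.44
BER = $98845.45 (to the nearest cent)

$98845.45


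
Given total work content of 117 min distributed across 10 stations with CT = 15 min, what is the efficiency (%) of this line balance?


Formula: Efficiency = Sum of Task Times / (N_stations * CT) * 100
Total station capacity = 10 stations * 15 min = 150 min
Efficiency = 117 / 150 * 100 = 78.0%

78.0%


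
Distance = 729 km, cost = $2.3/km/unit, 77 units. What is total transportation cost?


TC = dist * cost * units = 729 * 2.3 * 77 = $129105.90

$129105.90


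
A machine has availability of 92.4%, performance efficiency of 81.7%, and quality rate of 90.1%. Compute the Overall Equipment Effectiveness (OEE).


Formula: OEE = Availability * Performance * Quality / 10000
A * P = 92.4% * 81.7% / 100 = 75.49%
OEE = 75.49% * 90.1% / 100 = 68.0%

68.0%


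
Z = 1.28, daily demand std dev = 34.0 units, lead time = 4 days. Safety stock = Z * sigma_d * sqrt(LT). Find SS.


Formula: SS = z * sigma_d * sqrt(LT)
sqrt(LT) = sqrt(4) = 2.0
SS = 1.28 * 34.0 * 2.0
SS = 87.0 units

87.0 units


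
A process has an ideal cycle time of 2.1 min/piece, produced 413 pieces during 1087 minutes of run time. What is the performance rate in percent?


Formula: Performance = (Ideal CT * Total Count) / Run Time * 100
Ideal output time = 2.1 * 413 = 867.3 min
Performance = 867.3 / 1087 * 100 = 79.8%

79.8%


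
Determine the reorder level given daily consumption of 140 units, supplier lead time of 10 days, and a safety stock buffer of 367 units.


Formula: ROP = (Daily Demand * Lead Time) + Safety Stock
Demand during lead time = 140 * 10 = 1400 units
ROP = 1400 + 367 = 1767 units

1767 units


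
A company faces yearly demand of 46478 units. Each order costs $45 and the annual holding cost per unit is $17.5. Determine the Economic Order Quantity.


Formula: EOQ = sqrt(2 * D * S / H)
Numerator: 2 * 46478 * 45 = 4183020
2DS/H = 4183020 / 17.5 = 239029.7
EOQ = sqrt(239029.7) = 488.9 units

488.9 units


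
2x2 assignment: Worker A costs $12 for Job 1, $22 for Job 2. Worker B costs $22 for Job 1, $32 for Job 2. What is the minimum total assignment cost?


Option 1: A->1 + B->2 = $12 + $32 = $44
Option 2: A->2 + B->1 = $22 + $22 = $44
Min cost = min($44, $44) = $44

$44


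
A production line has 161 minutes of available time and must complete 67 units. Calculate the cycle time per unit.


Formula: CT = Available Time / Number of Units
CT = 161 min / 67 units
CT = 2.4 min/unit

2.4 min/unit


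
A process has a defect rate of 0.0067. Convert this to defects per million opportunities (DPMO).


DPMO = defect_rate * 1000000 = 0.0067 * 1000000

6700


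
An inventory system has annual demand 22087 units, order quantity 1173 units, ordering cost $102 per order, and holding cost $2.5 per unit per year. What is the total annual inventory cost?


TC = 22087/1173 * 102 + 1173/2 * 2.5

$3386.86


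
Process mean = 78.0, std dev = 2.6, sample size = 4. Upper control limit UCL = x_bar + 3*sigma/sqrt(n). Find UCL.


UCL = 78.0 + 3 * 2.6 / sqrt(4)

81.9


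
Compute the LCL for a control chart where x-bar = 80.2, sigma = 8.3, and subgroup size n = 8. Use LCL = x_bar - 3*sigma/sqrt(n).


LCL = 80.2 - 3 * 8.3 / sqrt(8)

71.4


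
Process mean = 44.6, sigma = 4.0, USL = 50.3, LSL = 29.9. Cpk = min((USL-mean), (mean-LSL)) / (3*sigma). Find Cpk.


Cpu = (50.3 - 44.6) / (3 * 4.0) = 0.48
Cpl = (44.6 - 29.9) / (3 * 4.0) = 1.23
Cpk = min(0.48, 1.23) = 0.48

0.48


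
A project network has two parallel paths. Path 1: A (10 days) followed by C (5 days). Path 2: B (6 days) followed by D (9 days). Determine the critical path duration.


Path 1 = 10 + 5 = 15 days
Path 2 = 6 + 9 = 15 days
Duration = max(15, 15) = 15 days

15 days


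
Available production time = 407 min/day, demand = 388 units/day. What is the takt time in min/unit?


Formula: Takt Time = Available Production Time / Customer Demand
Takt = 407 min/day / 388 units/day
Takt = 1.05 min/unit

1.05 min/unit


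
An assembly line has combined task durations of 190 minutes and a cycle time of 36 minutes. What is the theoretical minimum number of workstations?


Formula: N_min = ceil(Sum of Task Times / Cycle Time)
N_min = ceil(190 min / 36 min) = ceil(5.2778)
N_min = 6 stations

6


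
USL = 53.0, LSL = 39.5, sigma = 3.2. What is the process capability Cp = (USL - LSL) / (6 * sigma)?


Cp = (53.0 - 39.5) / (6 * 3.2)

0.7


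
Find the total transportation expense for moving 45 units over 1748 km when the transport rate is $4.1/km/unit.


TC = dist * cost * units = 1748 * 4.1 * 45 = $322506.00

$322506.00


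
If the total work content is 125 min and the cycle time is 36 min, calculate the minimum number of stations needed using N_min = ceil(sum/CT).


Formula: N_min = ceil(Sum of Task Times / Cycle Time)
N_min = ceil(125 min / 36 min) = ceil(3.4722)
N_min = 4 stations

4


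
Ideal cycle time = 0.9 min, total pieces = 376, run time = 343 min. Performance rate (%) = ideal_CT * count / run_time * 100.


Formula: Performance = (Ideal CT * Total Count) / Run Time * 100
Ideal output time = 0.9 * 376 = 338.4 min
Performance = 338.4 / 343 * 100 = 98.7%

98.7%


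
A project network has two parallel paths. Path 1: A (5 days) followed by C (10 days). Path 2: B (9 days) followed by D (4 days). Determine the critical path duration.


Path 1 = 5 + 10 = 15 days
Path 2 = 9 + 4 = 13 days
Duration = max(15, 13) = 15 days

15 days


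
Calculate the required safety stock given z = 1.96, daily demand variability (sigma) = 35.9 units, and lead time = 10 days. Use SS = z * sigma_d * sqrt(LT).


Formula: SS = z * sigma_d * sqrt(LT)
sqrt(LT) = sqrt(10) = 3.1623
SS = 1.96 * 35.9 * 3.1623
SS = 222.5 units

222.5 units


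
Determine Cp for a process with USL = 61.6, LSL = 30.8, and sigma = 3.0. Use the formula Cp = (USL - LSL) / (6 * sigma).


Cp = (61.6 - 30.8) / (6 * 3.0)

1.71


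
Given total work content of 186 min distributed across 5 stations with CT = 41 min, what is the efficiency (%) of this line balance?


Formula: Efficiency = Sum of Task Times / (N_stations * CT) * 100
Total station capacity = 5 stations * 41 min = 205 min
Efficiency = 186 / 205 * 100 = 90.7%

90.7%


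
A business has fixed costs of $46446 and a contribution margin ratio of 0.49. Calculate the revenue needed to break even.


Formula: BER = Fixed Costs / Contribution Margin Ratio
BER = $46446 / 0.49
BER = $94787.76 (to the nearest cent)

$94787.76


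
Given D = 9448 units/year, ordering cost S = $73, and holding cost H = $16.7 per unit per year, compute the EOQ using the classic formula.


Formula: EOQ = sqrt(2 * D * S / H)
Numerator: 2 * 9448 * 73 = 1379408
2DS/H = 1379408 / 16.7 = 82599.3
EOQ = sqrt(82599.3) = 287.4 units

287.4 units


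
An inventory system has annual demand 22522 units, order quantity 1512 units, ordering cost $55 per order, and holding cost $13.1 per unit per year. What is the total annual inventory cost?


TC = 22522/1512 * 55 + 1512/2 * 13.1

$10722.85


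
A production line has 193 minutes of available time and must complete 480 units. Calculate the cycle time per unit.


Formula: CT = Available Time / Number of Units
CT = 193 min / 480 units
CT = 0.4 min/unit

0.4 min/unit


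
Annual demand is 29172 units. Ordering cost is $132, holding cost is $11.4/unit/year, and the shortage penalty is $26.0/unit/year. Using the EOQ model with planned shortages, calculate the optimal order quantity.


Formula: EOQ* = sqrt(2DS/H) * sqrt((H+P)/P)
Base EOQ = sqrt(2*29172*132/11.4) = 821.93 units
Correction = sqrt((11.4+26.0)/26.0) = 1.19936
EOQ* = 821.93 * 1.19936 = 985.8 units

985.8 units
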